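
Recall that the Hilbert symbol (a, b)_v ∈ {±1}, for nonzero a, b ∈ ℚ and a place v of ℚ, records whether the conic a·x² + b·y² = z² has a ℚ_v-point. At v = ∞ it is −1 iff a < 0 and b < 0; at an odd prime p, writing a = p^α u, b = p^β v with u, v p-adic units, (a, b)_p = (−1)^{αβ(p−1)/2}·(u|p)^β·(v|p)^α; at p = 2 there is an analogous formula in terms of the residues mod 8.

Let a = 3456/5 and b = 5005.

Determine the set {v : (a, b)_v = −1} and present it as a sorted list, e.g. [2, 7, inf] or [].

[2, 11]

Mod squares: a ≡ 30, b ≡ 5005. Check v ∈ {∞, 2, 3, 5, 7, 11, 13}.
v=5: a=5^-1·(≡1), b=5^1·(≡1) mod 5; (1|5)=+1, (1|5)=+1; (−1)^{-1·1·2}·(+1)^1·(+1)^-1 = +1.
v=∞: 30 > 0 and 5005 > 0  ⇒  (a,b)_∞ = +1.
v=3: a=3^3·(≡1), b=3^0·(≡1) mod 3; (1|3)=+1, (1|3)=+1; (−1)^{3·0·1}·(+1)^0·(+1)^3 = +1.
v=11: a=11^0·(≡7), b=11^1·(≡4) mod 11; (7|11)=-1, (4|11)=+1; (−1)^{0·1·5}·(-1)^1·(+1)^0 = -1.
v=2: v_2(a)=7, v_2(b)=0; units ≡ 7, 5 (mod 8); ε·ε+αω+βω = 1·0+7·1+0·0 ≡ 1  ⇒  (a,b)_2 = -1.
v=7: a=7^0·(≡1), b=7^1·(≡1) mod 7; (1|7)=+1, (1|7)=+1; (−1)^{0·1·3}·(+1)^1·(+1)^0 = +1.
v=13: a=13^0·(≡10), b=13^1·(≡8) mod 13; (10|13)=+1, (8|13)=-1; (−1)^{0·1·6}·(+1)^1·(-1)^0 = +1.
|Ram(30, 5005)| = 2, even; anisotropic at {2, 11}.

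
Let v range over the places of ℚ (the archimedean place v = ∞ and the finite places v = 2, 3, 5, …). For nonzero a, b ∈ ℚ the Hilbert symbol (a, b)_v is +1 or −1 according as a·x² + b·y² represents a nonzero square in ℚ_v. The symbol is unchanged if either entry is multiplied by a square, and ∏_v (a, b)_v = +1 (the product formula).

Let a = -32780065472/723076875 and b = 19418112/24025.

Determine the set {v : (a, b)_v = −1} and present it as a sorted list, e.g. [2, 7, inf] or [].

(a, b) ≡ (-5289, 43) mod (ℚ^×)²; places V = {2, 3, 5, 7, 11, 23, 31, 41, 43, ∞}.
(a,b)_31: α=0, u≡21; β=-2, v≡17 (mod 31); (21|31)=-1, (17|31)=-1; sign (−1)^0·-1^-2·-1^0 = +1.
(a,b)_3: α=-7, u≡1; β=2, v≡1 (mod 3); (1|3)=+1, (1|3)=+1; sign (−1)^0·+1^2·+1^-7 = +1.
(a,b)_2: α=6, β=10; u≡7, v≡3 (mod 8); ε(u)ε(v)=1·1, αω(v)=6·1, βω(u)=10·0; sum ≡ 1  ⇒  -1.
(a,b)_7: α=4, u≡3; β=2, v≡4 (mod 7); (3|7)=-1, (4|7)=+1; sign (−1)^0·-1^2·+1^4 = +1.
(a,b)_41: α=1, u≡34; β=0, v≡21 (mod 41); (34|41)=-1, (21|41)=+1; sign (−1)^0·-1^0·+1^1 = +1.
(a,b)_43: α=1, u≡24; β=1, v≡36 (mod 43); (24|43)=+1, (36|43)=+1; sign (−1)^1·+1^1·+1^1 = -1.
(a,b)_23: α=-2, u≡6; β=0, v≡19 (mod 23); (6|23)=+1, (19|23)=-1; sign (−1)^0·+1^0·-1^-2 = +1.
(a,b)_∞: sgn(-5289)=−, sgn(43)=+, so +1.
(a,b)_11: α=2, u≡10; β=0, v≡10 (mod 11); (10|11)=-1, (10|11)=-1; sign (−1)^0·-1^0·-1^2 = +1.
(a,b)_5: α=-4, u≡1; β=-2, v≡2 (mod 5); (1|5)=+1, (2|5)=-1; sign (−1)^0·+1^-2·-1^-4 = +1.
Ram(-5289, 43) = {2, 43}; no ℚ_2-point on the conic.

[2, 43]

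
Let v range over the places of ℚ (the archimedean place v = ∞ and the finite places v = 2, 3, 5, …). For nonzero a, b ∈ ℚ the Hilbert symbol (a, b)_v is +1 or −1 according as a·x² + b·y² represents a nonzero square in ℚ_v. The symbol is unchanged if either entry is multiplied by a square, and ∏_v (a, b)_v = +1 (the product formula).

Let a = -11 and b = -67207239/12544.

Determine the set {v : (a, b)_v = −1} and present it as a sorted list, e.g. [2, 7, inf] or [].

[29, inf]

Mod squares: a ≡ -11, b ≡ -319. Check v ∈ {∞, 2, 3, 7, 11, 17, 29}.
v=17: a=17^0·(≡6), b=17^2·(≡4) mod 17; (6|17)=-1, (4|17)=+1; (−1)^{0·2·8}·(-1)^2·(+1)^0 = +1.
v=3: a=3^0·(≡1), b=3^6·(≡2) mod 3; (1|3)=+1, (2|3)=-1; (−1)^{0·6·1}·(+1)^6·(-1)^0 = +1.
v=2: v_2(a)=0, v_2(b)=-8; units ≡ 5, 1 (mod 8); ε·ε+αω+βω = 0·0+0·0+-8·1 ≡ 0  ⇒  (a,b)_2 = +1.
v=∞: -11 < 0 and -319 < 0  ⇒  (a,b)_∞ = -1.
v=11: a=11^1·(≡10), b=11^1·(≡9) mod 11; (10|11)=-1, (9|11)=+1; (−1)^{1·1·5}·(-1)^1·(+1)^1 = +1.
v=29: a=29^0·(≡18), b=29^1·(≡10) mod 29; (18|29)=-1, (10|29)=-1; (−1)^{0·1·14}·(-1)^1·(-1)^0 = -1.
v=7: a=7^0·(≡3), b=7^-2·(≡5) mod 7; (3|7)=-1, (5|7)=-1; (−1)^{0·-2·3}·(-1)^-2·(-1)^0 = +1.
(-11, -319 / ℚ) ramifies at {29, ∞}: a division algebra.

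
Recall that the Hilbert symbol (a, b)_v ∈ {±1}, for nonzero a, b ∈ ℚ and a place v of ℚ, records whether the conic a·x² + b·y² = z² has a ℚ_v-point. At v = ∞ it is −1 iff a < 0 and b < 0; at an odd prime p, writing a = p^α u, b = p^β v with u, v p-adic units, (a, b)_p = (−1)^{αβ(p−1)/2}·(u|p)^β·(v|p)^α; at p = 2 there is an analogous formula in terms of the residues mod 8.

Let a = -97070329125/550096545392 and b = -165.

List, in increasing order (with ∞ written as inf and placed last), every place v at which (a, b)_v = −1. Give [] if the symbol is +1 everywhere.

[5, 11, 23, inf]

(a, b) ≡ (-3795, -165) mod (ℚ^×)²; places V = {2, 3, 5, 7, 11, 23, 41, ∞}.
(a,b)_41: α=-4, u≡20; β=0, v≡40 (mod 41); (20|41)=+1, (40|41)=+1; sign (−1)^0·+1^0·+1^-4 = +1.
(a,b)_3: α=5, u≡1; β=1, v≡2 (mod 3); (1|3)=+1, (2|3)=-1; sign (−1)^1·+1^1·-1^5 = +1.
(a,b)_∞: sgn(-3795)=−, sgn(-165)=−, so -1.
(a,b)_11: α=3, u≡6; β=1, v≡7 (mod 11); (6|11)=-1, (7|11)=-1; sign (−1)^1·-1^1·-1^3 = -1.
(a,b)_5: α=3, u≡1; β=1, v≡2 (mod 5); (1|5)=+1, (2|5)=-1; sign (−1)^0·+1^1·-1^3 = -1.
(a,b)_23: α=-3, u≡11; β=0, v≡19 (mod 23); (11|23)=-1, (19|23)=-1; sign (−1)^0·-1^0·-1^-3 = -1.
(a,b)_7: α=4, u≡6; β=0, v≡3 (mod 7); (6|7)=-1, (3|7)=-1; sign (−1)^0·-1^0·-1^4 = +1.
(a,b)_2: α=-4, β=0; u≡5, v≡3 (mod 8); ε(u)ε(v)=0·1, αω(v)=-4·1, βω(u)=0·1; sum ≡ 0  ⇒  +1.
|Ram(-3795, -165)| = 4, even; anisotropic at {5, 11, 23, ∞}.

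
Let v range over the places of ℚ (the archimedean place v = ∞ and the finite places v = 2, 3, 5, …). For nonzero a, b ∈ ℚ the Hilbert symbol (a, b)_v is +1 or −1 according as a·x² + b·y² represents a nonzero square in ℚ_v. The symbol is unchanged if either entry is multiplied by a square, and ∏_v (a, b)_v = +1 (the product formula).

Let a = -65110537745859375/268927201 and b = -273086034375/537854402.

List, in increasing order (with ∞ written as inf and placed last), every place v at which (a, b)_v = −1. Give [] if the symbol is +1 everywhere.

Mod squares: a ≡ -935, b ≡ -510. Check v ∈ {∞, 2, 3, 5, 7, 11, 17, 23, 31}.
v=5: a=5^7·(≡3), b=5^5·(≡2) mod 5; (3|5)=-1, (2|5)=-1; (−1)^{7·5·2}·(-1)^5·(-1)^7 = +1.
v=31: a=31^-2·(≡21), b=31^-2·(≡22) mod 31; (21|31)=-1, (22|31)=-1; (−1)^{-2·-2·15}·(-1)^-2·(-1)^-2 = +1.
v=17: a=17^5·(≡8), b=17^3·(≡8) mod 17; (8|17)=+1, (8|17)=+1; (−1)^{5·3·8}·(+1)^3·(+1)^5 = +1.
v=∞: -935 < 0 and -510 < 0  ⇒  (a,b)_∞ = -1.
v=11: a=11^3·(≡9), b=11^2·(≡2) mod 11; (9|11)=+1, (2|11)=-1; (−1)^{3·2·5}·(+1)^2·(-1)^3 = -1.
v=7: a=7^2·(≡5), b=7^2·(≡4) mod 7; (5|7)=-1, (4|7)=+1; (−1)^{2·2·3}·(-1)^2·(+1)^2 = +1.
v=3: a=3^2·(≡1), b=3^1·(≡1) mod 3; (1|3)=+1, (1|3)=+1; (−1)^{2·1·1}·(+1)^1·(+1)^2 = +1.
v=23: a=23^-4·(≡8), b=23^-4·(≡17) mod 23; (8|23)=+1, (17|23)=-1; (−1)^{-4·-4·11}·(+1)^-4·(-1)^-4 = +1.
v=2: v_2(a)=0, v_2(b)=-1; units ≡ 1, 1 (mod 8); ε·ε+αω+βω = 0·0+0·0+-1·0 ≡ 0  ⇒  (a,b)_2 = +1.
Ram(-935, -510) = {11, ∞}; no ℚ_11-point on the conic.

[11, inf]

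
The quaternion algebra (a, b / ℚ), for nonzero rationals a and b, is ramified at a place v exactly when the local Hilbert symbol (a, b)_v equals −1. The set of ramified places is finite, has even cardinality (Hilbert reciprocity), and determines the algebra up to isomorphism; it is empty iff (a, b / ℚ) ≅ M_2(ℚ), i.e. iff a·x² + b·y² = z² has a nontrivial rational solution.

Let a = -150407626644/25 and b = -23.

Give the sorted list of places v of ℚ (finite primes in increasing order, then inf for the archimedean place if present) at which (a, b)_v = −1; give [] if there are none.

[11, 19, 53, inf]

(a, b) ≡ (-7897901, -23) mod (ℚ^×)²; places V = {2, 3, 5, 11, 19, 23, 31, 53, ∞}.
(a,b)_11: α=1, u≡1; β=0, v≡10 (mod 11); (1|11)=+1, (10|11)=-1; sign (−1)^0·+1^0·-1^1 = -1.
(a,b)_19: α=1, u≡3; β=0, v≡15 (mod 19); (3|19)=-1, (15|19)=-1; sign (−1)^0·-1^0·-1^1 = -1.
(a,b)_2: α=2, β=0; u≡3, v≡1 (mod 8); ε(u)ε(v)=1·0, αω(v)=2·0, βω(u)=0·1; sum ≡ 0  ⇒  +1.
(a,b)_5: α=-2, u≡1; β=0, v≡2 (mod 5); (1|5)=+1, (2|5)=-1; sign (−1)^0·+1^0·-1^-2 = +1.
(a,b)_31: α=1, u≡1; β=0, v≡8 (mod 31); (1|31)=+1, (8|31)=+1; sign (−1)^0·+1^0·+1^1 = +1.
(a,b)_23: α=3, u≡8; β=1, v≡22 (mod 23); (8|23)=+1, (22|23)=-1; sign (−1)^1·+1^1·-1^3 = +1.
(a,b)_∞: sgn(-7897901)=−, sgn(-23)=−, so -1.
(a,b)_53: α=1, u≡32; β=0, v≡30 (mod 53); (32|53)=-1, (30|53)=-1; sign (−1)^0·-1^0·-1^1 = -1.
(a,b)_3: α=2, u≡1; β=0, v≡1 (mod 3); (1|3)=+1, (1|3)=+1; sign (−1)^0·+1^0·+1^2 = +1.
(-7897901, -23 / ℚ) ramifies at {11, 19, 53, ∞}: a division algebra.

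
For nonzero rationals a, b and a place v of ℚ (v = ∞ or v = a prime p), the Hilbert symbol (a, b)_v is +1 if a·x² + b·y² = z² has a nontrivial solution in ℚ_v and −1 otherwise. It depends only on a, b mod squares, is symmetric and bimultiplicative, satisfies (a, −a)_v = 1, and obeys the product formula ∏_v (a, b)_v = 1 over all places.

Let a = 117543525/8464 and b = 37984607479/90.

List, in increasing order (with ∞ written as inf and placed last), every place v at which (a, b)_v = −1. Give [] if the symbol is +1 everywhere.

Mod squares: a ≡ 16269, b ≡ 86710. Check v ∈ {∞, 2, 3, 5, 7, 11, 13, 17, 23, 29}.
v=2: v_2(a)=-4, v_2(b)=-1; units ≡ 5, 3 (mod 8); ε·ε+αω+βω = 0·1+-4·1+-1·1 ≡ 1  ⇒  (a,b)_2 = -1.
v=23: a=23^-2·(≡13), b=23^3·(≡7) mod 23; (13|23)=+1, (7|23)=-1; (−1)^{-2·3·11}·(+1)^3·(-1)^-2 = +1.
v=3: a=3^1·(≡2), b=3^-2·(≡1) mod 3; (2|3)=-1, (1|3)=+1; (−1)^{1·-2·1}·(-1)^-2·(+1)^1 = +1.
v=7: a=7^0·(≡1), b=7^2·(≡1) mod 7; (1|7)=+1, (1|7)=+1; (−1)^{0·2·3}·(+1)^2·(+1)^0 = +1.
v=11: a=11^1·(≡9), b=11^0·(≡8) mod 11; (9|11)=+1, (8|11)=-1; (−1)^{1·0·5}·(+1)^0·(-1)^1 = -1.
v=17: a=17^3·(≡14), b=17^0·(≡11) mod 17; (14|17)=-1, (11|17)=-1; (−1)^{3·0·8}·(-1)^0·(-1)^3 = -1.
v=13: a=13^0·(≡8), b=13^3·(≡4) mod 13; (8|13)=-1, (4|13)=+1; (−1)^{0·3·6}·(-1)^3·(+1)^0 = -1.
v=29: a=29^1·(≡19), b=29^1·(≡17) mod 29; (19|29)=-1, (17|29)=-1; (−1)^{1·1·14}·(-1)^1·(-1)^1 = +1.
v=5: a=5^2·(≡4), b=5^-1·(≡3) mod 5; (4|5)=+1, (3|5)=-1; (−1)^{2·-1·2}·(+1)^-1·(-1)^2 = +1.
v=∞: 16269 > 0 and 86710 > 0  ⇒  (a,b)_∞ = +1.
|Ram(16269, 86710)| = 4, even; anisotropic at {2, 11, 13, 17}.

[2, 11, 13, 17]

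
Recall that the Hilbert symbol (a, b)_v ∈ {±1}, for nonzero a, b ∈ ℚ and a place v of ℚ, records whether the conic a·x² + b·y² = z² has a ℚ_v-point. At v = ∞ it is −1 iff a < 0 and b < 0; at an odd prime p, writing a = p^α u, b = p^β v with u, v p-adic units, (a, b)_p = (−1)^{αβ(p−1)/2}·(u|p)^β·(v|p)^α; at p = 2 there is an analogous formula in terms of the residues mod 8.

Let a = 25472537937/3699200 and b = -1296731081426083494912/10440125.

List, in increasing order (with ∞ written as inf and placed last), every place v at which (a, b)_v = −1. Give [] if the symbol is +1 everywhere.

[2, 7]

(a, b) ≡ (66, -35) mod (ℚ^×)²; places V = {2, 3, 5, 7, 11, 17, ∞}.
(a,b)_2: α=-9, β=10; u≡1, v≡5 (mod 8); ε(u)ε(v)=0·0, αω(v)=-9·1, βω(u)=10·0; sum ≡ 1  ⇒  -1.
(a,b)_11: α=1, u≡6; β=0, v≡9 (mod 11); (6|11)=-1, (9|11)=+1; sign (−1)^0·-1^0·+1^1 = +1.
(a,b)_3: α=9, u≡1; β=22, v≡1 (mod 3); (1|3)=+1, (1|3)=+1; sign (−1)^0·+1^22·+1^9 = +1.
(a,b)_5: α=-2, u≡4; β=-3, v≡3 (mod 5); (4|5)=+1, (3|5)=-1; sign (−1)^0·+1^-3·-1^-2 = +1.
(a,b)_∞: sgn(66)=+, sgn(-35)=−, so +1.
(a,b)_17: α=-2, u≡8; β=-4, v≡2 (mod 17); (8|17)=+1, (2|17)=+1; sign (−1)^0·+1^-4·+1^-2 = +1.
(a,b)_7: α=6, u≡3; β=9, v≡2 (mod 7); (3|7)=-1, (2|7)=+1; sign (−1)^0·-1^9·+1^6 = -1.
|Ram(66, -35)| = 2, even; anisotropic at {2, 7}.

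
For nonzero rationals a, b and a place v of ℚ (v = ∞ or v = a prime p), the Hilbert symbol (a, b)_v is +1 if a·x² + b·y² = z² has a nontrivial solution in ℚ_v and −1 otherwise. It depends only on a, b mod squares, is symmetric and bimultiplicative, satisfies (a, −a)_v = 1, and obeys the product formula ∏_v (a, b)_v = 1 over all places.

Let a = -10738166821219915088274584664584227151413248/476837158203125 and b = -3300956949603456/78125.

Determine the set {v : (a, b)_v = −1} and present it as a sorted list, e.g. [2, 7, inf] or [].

(a, b) ≡ (-85085, -170) mod (ℚ^×)²; places V = {2, 3, 5, 7, 11, 13, 17, 29, ∞}.
(a,b)_2: α=20, β=7; u≡3, v≡3 (mod 8); ε(u)ε(v)=1·1, αω(v)=20·1, βω(u)=7·1; sum ≡ 0  ⇒  +1.
(a,b)_3: α=20, u≡1; β=6, v≡1 (mod 3); (1|3)=+1, (1|3)=+1; sign (−1)^0·+1^6·+1^20 = +1.
(a,b)_7: α=5, u≡2; β=0, v≡5 (mod 7); (2|7)=+1, (5|7)=-1; sign (−1)^0·+1^0·-1^5 = -1.
(a,b)_5: α=-21, u≡2; β=-7, v≡4 (mod 5); (2|5)=-1, (4|5)=+1; sign (−1)^0·-1^-7·+1^-21 = -1.
(a,b)_29: α=6, u≡9; β=2, v≡22 (mod 29); (9|29)=+1, (22|29)=+1; sign (−1)^0·+1^2·+1^6 = +1.
(a,b)_∞: sgn(-85085)=−, sgn(-170)=−, so -1.
(a,b)_17: α=3, u≡11; β=1, v≡7 (mod 17); (11|17)=-1, (7|17)=-1; sign (−1)^0·-1^1·-1^3 = +1.
(a,b)_11: α=5, u≡1; β=4, v≡7 (mod 11); (1|11)=+1, (7|11)=-1; sign (−1)^0·+1^4·-1^5 = -1.
(a,b)_13: α=5, u≡2; β=2, v≡1 (mod 13); (2|13)=-1, (1|13)=+1; sign (−1)^0·-1^2·+1^5 = +1.
(-85085, -170 / ℚ) ramifies at {5, 7, 11, ∞}: a division algebra.

[5, 7, 11, inf]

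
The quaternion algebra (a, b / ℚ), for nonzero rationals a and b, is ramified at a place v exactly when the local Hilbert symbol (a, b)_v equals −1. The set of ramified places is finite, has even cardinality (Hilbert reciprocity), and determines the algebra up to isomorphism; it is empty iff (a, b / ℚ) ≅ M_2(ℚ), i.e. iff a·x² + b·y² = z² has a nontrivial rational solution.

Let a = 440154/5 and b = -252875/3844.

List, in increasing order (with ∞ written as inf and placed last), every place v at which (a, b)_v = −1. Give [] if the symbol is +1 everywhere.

Mod squares: a ≡ 27170, b ≡ -35. Check v ∈ {∞, 2, 3, 5, 7, 11, 13, 17, 19, 31}.
v=2: v_2(a)=1, v_2(b)=-2; units ≡ 1, 5 (mod 8); ε·ε+αω+βω = 0·0+1·1+-2·0 ≡ 1  ⇒  (a,b)_2 = -1.
v=19: a=19^1·(≡1), b=19^0·(≡12) mod 19; (1|19)=+1, (12|19)=-1; (−1)^{1·0·9}·(+1)^0·(-1)^1 = -1.
v=13: a=13^1·(≡9), b=13^0·(≡3) mod 13; (9|13)=+1, (3|13)=+1; (−1)^{1·0·6}·(+1)^0·(+1)^1 = +1.
v=5: a=5^-1·(≡4), b=5^3·(≡3) mod 5; (4|5)=+1, (3|5)=-1; (−1)^{-1·3·2}·(+1)^3·(-1)^-1 = -1.
v=11: a=11^1·(≡8), b=11^0·(≡3) mod 11; (8|11)=-1, (3|11)=+1; (−1)^{1·0·5}·(-1)^0·(+1)^1 = +1.
v=∞: 27170 > 0 and -35 < 0  ⇒  (a,b)_∞ = +1.
v=3: a=3^4·(≡2), b=3^0·(≡1) mod 3; (2|3)=-1, (1|3)=+1; (−1)^{4·0·1}·(-1)^0·(+1)^4 = +1.
v=7: a=7^0·(≡3), b=7^1·(≡2) mod 7; (3|7)=-1, (2|7)=+1; (−1)^{0·1·3}·(-1)^1·(+1)^0 = -1.
v=17: a=17^0·(≡15), b=17^2·(≡13) mod 17; (15|17)=+1, (13|17)=+1; (−1)^{0·2·8}·(+1)^2·(+1)^0 = +1.
v=31: a=31^0·(≡28), b=31^-2·(≡29) mod 31; (28|31)=+1, (29|31)=-1; (−1)^{0·-2·15}·(+1)^-2·(-1)^0 = +1.
|Ram(27170, -35)| = 4, even; anisotropic at {2, 5, 7, 19}.

[2, 5, 7, 19]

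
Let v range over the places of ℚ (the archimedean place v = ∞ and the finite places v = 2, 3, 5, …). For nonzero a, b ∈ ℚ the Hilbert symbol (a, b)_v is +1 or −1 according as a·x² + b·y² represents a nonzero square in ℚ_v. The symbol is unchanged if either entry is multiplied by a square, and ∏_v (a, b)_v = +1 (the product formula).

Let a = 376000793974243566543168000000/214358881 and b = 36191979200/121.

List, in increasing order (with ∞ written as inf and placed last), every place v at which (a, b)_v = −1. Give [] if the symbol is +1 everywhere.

[31, 41]

(a, b) ≡ (1517, 16523) mod (ℚ^×)²; places V = {2, 3, 5, 11, 13, 29, 31, 37, 41, ∞}.
(a,b)_3: α=2, u≡2; β=0, v≡2 (mod 3); (2|3)=-1, (2|3)=-1; sign (−1)^0·-1^0·-1^2 = +1.
(a,b)_11: α=-8, u≡6; β=-2, v≡3 (mod 11); (6|11)=-1, (3|11)=+1; sign (−1)^0·-1^-2·+1^-8 = +1.
(a,b)_41: α=3, u≡5; β=1, v≡15 (mod 41); (5|41)=+1, (15|41)=-1; sign (−1)^0·+1^1·-1^3 = -1.
(a,b)_29: α=2, u≡1; β=0, v≡16 (mod 29); (1|29)=+1, (16|29)=+1; sign (−1)^0·+1^0·+1^2 = +1.
(a,b)_37: α=5, u≡30; β=2, v≡30 (mod 37); (30|37)=+1, (30|37)=+1; sign (−1)^0·+1^2·+1^5 = +1.
(a,b)_∞: sgn(1517)=+, sgn(16523)=+, so +1.
(a,b)_31: α=2, u≡24; β=1, v≡27 (mod 31); (24|31)=-1, (27|31)=-1; sign (−1)^0·-1^1·-1^2 = -1.
(a,b)_5: α=6, u≡2; β=2, v≡3 (mod 5); (2|5)=-1, (3|5)=-1; sign (−1)^0·-1^2·-1^6 = +1.
(a,b)_13: α=2, u≡10; β=1, v≡10 (mod 13); (10|13)=+1, (10|13)=+1; sign (−1)^0·+1^1·+1^2 = +1.
(a,b)_2: α=12, β=6; u≡5, v≡3 (mod 8); ε(u)ε(v)=0·1, αω(v)=12·1, βω(u)=6·1; sum ≡ 0  ⇒  +1.
(1517, 16523 / ℚ) ramifies at {31, 41}: a division algebra.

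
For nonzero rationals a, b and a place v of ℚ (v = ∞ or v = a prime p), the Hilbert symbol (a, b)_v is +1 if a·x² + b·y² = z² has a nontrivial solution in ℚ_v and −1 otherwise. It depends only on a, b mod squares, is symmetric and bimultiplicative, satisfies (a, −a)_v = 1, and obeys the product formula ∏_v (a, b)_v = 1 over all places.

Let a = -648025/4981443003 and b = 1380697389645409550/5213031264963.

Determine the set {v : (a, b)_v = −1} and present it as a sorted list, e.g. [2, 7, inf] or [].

[2, 11, 17, 29]

Mod squares: a ≡ -3, b ≡ 206074. Check v ∈ {∞, 2, 3, 5, 7, 11, 13, 17, 19, 23, 29, 37, 47, 53}.
v=5: a=5^2·(≡3), b=5^2·(≡4) mod 5; (3|5)=-1, (4|5)=+1; (−1)^{2·2·2}·(-1)^2·(+1)^2 = +1.
v=37: a=37^0·(≡16), b=37^2·(≡28) mod 37; (16|37)=+1, (28|37)=+1; (−1)^{0·2·18}·(+1)^2·(+1)^0 = +1.
v=29: a=29^0·(≡2), b=29^5·(≡16) mod 29; (2|29)=-1, (16|29)=+1; (−1)^{0·5·14}·(-1)^5·(+1)^0 = -1.
v=47: a=47^-2·(≡15), b=47^-2·(≡38) mod 47; (15|47)=-1, (38|47)=-1; (−1)^{-2·-2·23}·(-1)^-2·(-1)^-2 = +1.
v=∞: -3 < 0 and 206074 > 0  ⇒  (a,b)_∞ = +1.
v=3: a=3^-3·(≡2), b=3^-2·(≡1) mod 3; (2|3)=-1, (1|3)=+1; (−1)^{-3·-2·1}·(-1)^-2·(+1)^-3 = +1.
v=2: v_2(a)=0, v_2(b)=1; units ≡ 5, 5 (mod 8); ε·ε+αω+βω = 0·0+0·1+1·1 ≡ 1  ⇒  (a,b)_2 = -1.
v=23: a=23^2·(≡7), b=23^2·(≡5) mod 23; (7|23)=-1, (5|23)=-1; (−1)^{2·2·11}·(-1)^2·(-1)^2 = +1.
v=19: a=19^0·(≡5), b=19^-1·(≡6) mod 19; (5|19)=+1, (6|19)=+1; (−1)^{0·-1·9}·(+1)^-1·(+1)^0 = +1.
v=13: a=13^0·(≡3), b=13^2·(≡11) mod 13; (3|13)=+1, (11|13)=-1; (−1)^{0·2·6}·(+1)^2·(-1)^0 = +1.
v=7: a=7^2·(≡1), b=7^0·(≡2) mod 7; (1|7)=+1, (2|7)=+1; (−1)^{2·0·3}·(+1)^0·(+1)^2 = +1.
v=17: a=17^-4·(≡7), b=17^-3·(≡13) mod 17; (7|17)=-1, (13|17)=+1; (−1)^{-4·-3·8}·(-1)^-3·(+1)^-4 = -1.
v=53: a=53^0·(≡5), b=53^-2·(≡28) mod 53; (5|53)=-1, (28|53)=+1; (−1)^{0·-2·26}·(-1)^-2·(+1)^0 = +1.
v=11: a=11^0·(≡2), b=11^1·(≡9) mod 11; (2|11)=-1, (9|11)=+1; (−1)^{0·1·5}·(-1)^1·(+1)^0 = -1.
Ram(-3, 206074) = {2, 11, 17, 29}; no ℚ_2-point on the conic.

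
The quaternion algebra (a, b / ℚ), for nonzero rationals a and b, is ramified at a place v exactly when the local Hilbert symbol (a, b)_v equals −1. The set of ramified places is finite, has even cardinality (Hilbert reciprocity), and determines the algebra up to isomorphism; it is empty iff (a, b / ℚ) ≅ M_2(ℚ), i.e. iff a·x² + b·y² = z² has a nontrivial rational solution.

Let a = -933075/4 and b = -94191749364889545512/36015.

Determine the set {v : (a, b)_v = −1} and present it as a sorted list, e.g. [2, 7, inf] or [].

(a, b) ≡ (-4147, -181830) mod (ℚ^×)²; places V = {2, 3, 5, 7, 11, 13, 17, 19, 23, 29, ∞}.
(a,b)_5: α=2, u≡3; β=-1, v≡1 (mod 5); (3|5)=-1, (1|5)=+1; sign (−1)^0·-1^-1·+1^2 = -1.
(a,b)_19: α=0, u≡18; β=1, v≡5 (mod 19); (18|19)=-1, (5|19)=+1; sign (−1)^0·-1^1·+1^0 = -1.
(a,b)_23: α=0, u≡3; β=4, v≡8 (mod 23); (3|23)=+1, (8|23)=+1; sign (−1)^0·+1^4·+1^0 = +1.
(a,b)_29: α=1, u≡11; β=3, v≡4 (mod 29); (11|29)=-1, (4|29)=+1; sign (−1)^0·-1^3·+1^1 = -1.
(a,b)_3: α=2, u≡2; β=-1, v≡2 (mod 3); (2|3)=-1, (2|3)=-1; sign (−1)^0·-1^-1·-1^2 = -1.
(a,b)_2: α=-2, β=3; u≡5, v≡5 (mod 8); ε(u)ε(v)=0·0, αω(v)=-2·1, βω(u)=3·1; sum ≡ 1  ⇒  -1.
(a,b)_13: α=1, u≡6; β=4, v≡9 (mod 13); (6|13)=-1, (9|13)=+1; sign (−1)^0·-1^4·+1^1 = +1.
(a,b)_7: α=0, u≡1; β=-4, v≡4 (mod 7); (1|7)=+1, (4|7)=+1; sign (−1)^0·+1^-4·+1^0 = +1.
(a,b)_17: α=0, u≡1; β=2, v≡16 (mod 17); (1|17)=+1, (16|17)=+1; sign (−1)^0·+1^2·+1^0 = +1.
(a,b)_∞: sgn(-4147)=−, sgn(-181830)=−, so -1.
(a,b)_11: α=1, u≡10; β=1, v≡5 (mod 11); (10|11)=-1, (5|11)=+1; sign (−1)^1·-1^1·+1^1 = +1.
(-4147, -181830 / ℚ) ramifies at {2, 3, 5, 19, 29, ∞}: a division algebra.

[2, 3, 5, 19, 29, inf]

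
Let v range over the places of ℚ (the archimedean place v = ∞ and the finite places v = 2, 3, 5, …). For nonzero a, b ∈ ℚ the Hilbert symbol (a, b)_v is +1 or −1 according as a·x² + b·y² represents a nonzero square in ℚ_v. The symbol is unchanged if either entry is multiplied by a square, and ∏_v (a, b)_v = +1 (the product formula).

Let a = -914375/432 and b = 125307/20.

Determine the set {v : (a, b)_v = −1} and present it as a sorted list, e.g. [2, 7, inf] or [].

[2, 7, 11, 13, 17, 19]

Mod squares: a ≡ -4389, b ≡ 7735. Check v ∈ {∞, 2, 3, 5, 7, 11, 13, 17, 19}.
v=17: a=17^0·(≡3), b=17^1·(≡9) mod 17; (3|17)=-1, (9|17)=+1; (−1)^{0·1·8}·(-1)^1·(+1)^0 = -1.
v=3: a=3^-3·(≡1), b=3^4·(≡1) mod 3; (1|3)=+1, (1|3)=+1; (−1)^{-3·4·1}·(+1)^4·(+1)^-3 = +1.
v=∞: -4389 < 0 and 7735 > 0  ⇒  (a,b)_∞ = +1.
v=2: v_2(a)=-4, v_2(b)=-2; units ≡ 3, 7 (mod 8); ε·ε+αω+βω = 1·1+-4·0+-2·1 ≡ 1  ⇒  (a,b)_2 = -1.
v=5: a=5^4·(≡1), b=5^-1·(≡3) mod 5; (1|5)=+1, (3|5)=-1; (−1)^{4·-1·2}·(+1)^-1·(-1)^4 = +1.
v=7: a=7^1·(≡6), b=7^1·(≡5) mod 7; (6|7)=-1, (5|7)=-1; (−1)^{1·1·3}·(-1)^1·(-1)^1 = -1.
v=13: a=13^0·(≡2), b=13^1·(≡12) mod 13; (2|13)=-1, (12|13)=+1; (−1)^{0·1·6}·(-1)^1·(+1)^0 = -1.
v=19: a=19^1·(≡11), b=19^0·(≡2) mod 19; (11|19)=+1, (2|19)=-1; (−1)^{1·0·9}·(+1)^0·(-1)^1 = -1.
v=11: a=11^1·(≡8), b=11^0·(≡8) mod 11; (8|11)=-1, (8|11)=-1; (−1)^{1·0·5}·(-1)^0·(-1)^1 = -1.
Ram(-4389, 7735) = {2, 7, 11, 13, 17, 19}; no ℚ_2-point on the conic.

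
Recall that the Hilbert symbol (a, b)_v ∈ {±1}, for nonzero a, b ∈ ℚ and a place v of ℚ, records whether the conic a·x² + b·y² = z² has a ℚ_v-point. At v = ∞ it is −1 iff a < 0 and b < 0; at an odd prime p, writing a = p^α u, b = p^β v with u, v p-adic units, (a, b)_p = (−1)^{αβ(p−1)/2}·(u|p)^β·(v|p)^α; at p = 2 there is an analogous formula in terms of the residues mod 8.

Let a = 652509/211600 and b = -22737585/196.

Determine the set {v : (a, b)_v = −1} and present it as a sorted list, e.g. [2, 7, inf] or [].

(a, b) ≡ (429, -62985) mod (ℚ^×)²; places V = {2, 3, 5, 7, 11, 13, 17, 19, 23, ∞}.
(a,b)_19: α=0, u≡9; β=3, v≡8 (mod 19); (9|19)=+1, (8|19)=-1; sign (−1)^0·+1^3·-1^0 = +1.
(a,b)_11: α=1, u≡10; β=0, v≡1 (mod 11); (10|11)=-1, (1|11)=+1; sign (−1)^0·-1^0·+1^1 = +1.
(a,b)_23: α=-2, u≡5; β=0, v≡16 (mod 23); (5|23)=-1, (16|23)=+1; sign (−1)^0·-1^0·+1^-2 = +1.
(a,b)_3: α=3, u≡2; β=1, v≡2 (mod 3); (2|3)=-1, (2|3)=-1; sign (−1)^1·-1^1·-1^3 = -1.
(a,b)_17: α=0, u≡15; β=1, v≡8 (mod 17); (15|17)=+1, (8|17)=+1; sign (−1)^0·+1^1·+1^0 = +1.
(a,b)_2: α=-4, β=-2; u≡5, v≡7 (mod 8); ε(u)ε(v)=0·1, αω(v)=-4·0, βω(u)=-2·1; sum ≡ 0  ⇒  +1.
(a,b)_∞: sgn(429)=+, sgn(-62985)=−, so +1.
(a,b)_5: α=-2, u≡1; β=1, v≡3 (mod 5); (1|5)=+1, (3|5)=-1; sign (−1)^0·+1^1·-1^-2 = +1.
(a,b)_7: α=0, u≡1; β=-2, v≡1 (mod 7); (1|7)=+1, (1|7)=+1; sign (−1)^0·+1^-2·+1^0 = +1.
(a,b)_13: α=3, u≡2; β=1, v≡1 (mod 13); (2|13)=-1, (1|13)=+1; sign (−1)^0·-1^1·+1^3 = -1.
Ram(429, -62985) = {3, 13}; no ℚ_3-point on the conic.

[3, 13]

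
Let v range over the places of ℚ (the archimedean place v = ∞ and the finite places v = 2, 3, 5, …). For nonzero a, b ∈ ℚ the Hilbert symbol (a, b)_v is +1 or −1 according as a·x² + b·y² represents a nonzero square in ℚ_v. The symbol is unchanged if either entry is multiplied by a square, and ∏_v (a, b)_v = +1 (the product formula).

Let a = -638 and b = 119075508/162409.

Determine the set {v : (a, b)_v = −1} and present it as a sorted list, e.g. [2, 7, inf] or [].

[2, 11, 19, 29]

Mod squares: a ≡ -638, b ≡ 437. Check v ∈ {∞, 2, 3, 11, 13, 19, 23, 29, 31}.
v=11: a=11^1·(≡8), b=11^0·(≡7) mod 11; (8|11)=-1, (7|11)=-1; (−1)^{1·0·5}·(-1)^0·(-1)^1 = -1.
v=31: a=31^0·(≡13), b=31^-2·(≡12) mod 31; (13|31)=-1, (12|31)=-1; (−1)^{0·-2·15}·(-1)^-2·(-1)^0 = +1.
v=13: a=13^0·(≡12), b=13^-2·(≡7) mod 13; (12|13)=+1, (7|13)=-1; (−1)^{0·-2·6}·(+1)^-2·(-1)^0 = +1.
v=23: a=23^0·(≡6), b=23^1·(≡21) mod 23; (6|23)=+1, (21|23)=-1; (−1)^{0·1·11}·(+1)^1·(-1)^0 = +1.
v=2: v_2(a)=1, v_2(b)=2; units ≡ 1, 5 (mod 8); ε·ε+αω+βω = 0·0+1·1+2·0 ≡ 1  ⇒  (a,b)_2 = -1.
v=∞: -638 < 0 and 437 > 0  ⇒  (a,b)_∞ = +1.
v=3: a=3^0·(≡1), b=3^4·(≡2) mod 3; (1|3)=+1, (2|3)=-1; (−1)^{0·4·1}·(+1)^4·(-1)^0 = +1.
v=29: a=29^1·(≡7), b=29^2·(≡14) mod 29; (7|29)=+1, (14|29)=-1; (−1)^{1·2·14}·(+1)^2·(-1)^1 = -1.
v=19: a=19^0·(≡8), b=19^1·(≡6) mod 19; (8|19)=-1, (6|19)=+1; (−1)^{0·1·9}·(-1)^1·(+1)^0 = -1.
|Ram(-638, 437)| = 4, even; anisotropic at {2, 11, 19, 29}.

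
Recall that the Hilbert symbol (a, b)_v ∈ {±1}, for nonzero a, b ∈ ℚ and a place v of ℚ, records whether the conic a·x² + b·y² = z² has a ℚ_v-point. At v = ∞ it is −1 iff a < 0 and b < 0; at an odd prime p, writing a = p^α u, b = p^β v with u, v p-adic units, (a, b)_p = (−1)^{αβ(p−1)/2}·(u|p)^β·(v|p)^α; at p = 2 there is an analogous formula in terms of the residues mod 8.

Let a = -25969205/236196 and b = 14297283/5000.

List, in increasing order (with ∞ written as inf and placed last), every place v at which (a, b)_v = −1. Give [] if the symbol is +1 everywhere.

[11, 13]

(a, b) ≡ (-5, 6006) mod (ℚ^×)²; places V = {2, 3, 5, 7, 11, 13, 23, 43, 53, ∞}.
(a,b)_7: α=0, u≡2; β=1, v≡1 (mod 7); (2|7)=+1, (1|7)=+1; sign (−1)^0·+1^1·+1^0 = +1.
(a,b)_2: α=-2, β=-3; u≡3, v≡3 (mod 8); ε(u)ε(v)=1·1, αω(v)=-2·1, βω(u)=-3·1; sum ≡ 0  ⇒  +1.
(a,b)_13: α=0, u≡2; β=1, v≡7 (mod 13); (2|13)=-1, (7|13)=-1; sign (−1)^0·-1^1·-1^0 = -1.
(a,b)_5: α=1, u≡4; β=-4, v≡1 (mod 5); (4|5)=+1, (1|5)=+1; sign (−1)^0·+1^-4·+1^1 = +1.
(a,b)_∞: sgn(-5)=−, sgn(6006)=+, so +1.
(a,b)_53: α=2, u≡20; β=0, v≡9 (mod 53); (20|53)=-1, (9|53)=+1; sign (−1)^0·-1^0·+1^2 = +1.
(a,b)_23: α=0, u≡8; β=2, v≡13 (mod 23); (8|23)=+1, (13|23)=+1; sign (−1)^0·+1^2·+1^0 = +1.
(a,b)_43: α=2, u≡9; β=0, v≡7 (mod 43); (9|43)=+1, (7|43)=-1; sign (−1)^0·+1^0·-1^2 = +1.
(a,b)_11: α=0, u≡6; β=1, v≡8 (mod 11); (6|11)=-1, (8|11)=-1; sign (−1)^0·-1^1·-1^0 = -1.
(a,b)_3: α=-10, u≡1; β=3, v≡1 (mod 3); (1|3)=+1, (1|3)=+1; sign (−1)^0·+1^3·+1^-10 = +1.
(-5, 6006 / ℚ) ramifies at {11, 13}: a division algebra.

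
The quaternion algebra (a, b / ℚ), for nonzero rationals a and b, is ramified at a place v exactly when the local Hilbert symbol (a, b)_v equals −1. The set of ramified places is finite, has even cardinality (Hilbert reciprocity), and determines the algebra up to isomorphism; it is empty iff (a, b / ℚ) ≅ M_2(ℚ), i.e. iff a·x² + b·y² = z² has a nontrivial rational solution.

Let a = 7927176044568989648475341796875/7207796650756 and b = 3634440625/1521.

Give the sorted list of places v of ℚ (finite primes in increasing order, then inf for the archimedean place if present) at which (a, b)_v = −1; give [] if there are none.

Mod squares: a ≡ 34595, b ≡ 3145. Check v ∈ {∞, 2, 3, 5, 7, 11, 13, 17, 37, 43, 47}.
v=7: a=7^4·(≡1), b=7^0·(≡2) mod 7; (1|7)=+1, (2|7)=+1; (−1)^{4·0·3}·(+1)^0·(+1)^4 = +1.
v=13: a=13^-8·(≡11), b=13^-2·(≡4) mod 13; (11|13)=-1, (4|13)=+1; (−1)^{-8·-2·6}·(-1)^-2·(+1)^-8 = +1.
v=5: a=5^13·(≡1), b=5^5·(≡1) mod 5; (1|5)=+1, (1|5)=+1; (−1)^{13·5·2}·(+1)^5·(+1)^13 = +1.
v=2: v_2(a)=-2, v_2(b)=0; units ≡ 3, 1 (mod 8); ε·ε+αω+βω = 1·0+-2·0+0·1 ≡ 0  ⇒  (a,b)_2 = +1.
v=11: a=11^1·(≡10), b=11^0·(≡8) mod 11; (10|11)=-1, (8|11)=-1; (−1)^{1·0·5}·(-1)^0·(-1)^1 = -1.
v=∞: 34595 > 0 and 3145 > 0  ⇒  (a,b)_∞ = +1.
v=37: a=37^3·(≡11), b=37^1·(≡11) mod 37; (11|37)=+1, (11|37)=+1; (−1)^{3·1·18}·(+1)^1·(+1)^3 = +1.
v=43: a=43^4·(≡21), b=43^2·(≡14) mod 43; (21|43)=+1, (14|43)=+1; (−1)^{4·2·21}·(+1)^2·(+1)^4 = +1.
v=3: a=3^0·(≡2), b=3^-2·(≡1) mod 3; (2|3)=-1, (1|3)=+1; (−1)^{0·-2·1}·(-1)^-2·(+1)^0 = +1.
v=47: a=47^-2·(≡21), b=47^0·(≡33) mod 47; (21|47)=+1, (33|47)=-1; (−1)^{-2·0·23}·(+1)^0·(-1)^-2 = +1.
v=17: a=17^5·(≡7), b=17^1·(≡13) mod 17; (7|17)=-1, (13|17)=+1; (−1)^{5·1·8}·(-1)^1·(+1)^5 = -1.
(34595, 3145 / ℚ) ramifies at {11, 17}: a division algebra.

[11, 17]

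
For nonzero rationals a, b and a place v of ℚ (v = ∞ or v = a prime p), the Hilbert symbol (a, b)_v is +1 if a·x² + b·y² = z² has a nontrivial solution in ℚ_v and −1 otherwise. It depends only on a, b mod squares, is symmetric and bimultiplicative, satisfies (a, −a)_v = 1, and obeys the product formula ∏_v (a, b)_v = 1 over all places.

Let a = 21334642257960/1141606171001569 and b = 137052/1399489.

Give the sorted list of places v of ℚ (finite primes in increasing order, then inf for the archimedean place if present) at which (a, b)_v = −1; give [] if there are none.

[3, 5, 29, 47]

Mod squares: a ≡ 40890, b ≡ 47. Check v ∈ {∞, 2, 3, 5, 7, 13, 29, 47}.
v=47: a=47^3·(≡28), b=47^1·(≡25) mod 47; (28|47)=+1, (25|47)=+1; (−1)^{3·1·23}·(+1)^1·(+1)^3 = -1.
v=3: a=3^11·(≡1), b=3^6·(≡2) mod 3; (1|3)=+1, (2|3)=-1; (−1)^{11·6·1}·(+1)^6·(-1)^11 = -1.
v=29: a=29^1·(≡14), b=29^0·(≡8) mod 29; (14|29)=-1, (8|29)=-1; (−1)^{1·0·14}·(-1)^0·(-1)^1 = -1.
v=2: v_2(a)=3, v_2(b)=2; units ≡ 5, 7 (mod 8); ε·ε+αω+βω = 0·1+3·0+2·1 ≡ 0  ⇒  (a,b)_2 = +1.
v=13: a=13^-12·(≡7), b=13^-4·(≡11) mod 13; (7|13)=-1, (11|13)=-1; (−1)^{-12·-4·6}·(-1)^-4·(-1)^-12 = +1.
v=5: a=5^1·(≡3), b=5^0·(≡3) mod 5; (3|5)=-1, (3|5)=-1; (−1)^{1·0·2}·(-1)^0·(-1)^1 = -1.
v=7: a=7^-2·(≡3), b=7^-2·(≡6) mod 7; (3|7)=-1, (6|7)=-1; (−1)^{-2·-2·3}·(-1)^-2·(-1)^-2 = +1.
v=∞: 40890 > 0 and 47 > 0  ⇒  (a,b)_∞ = +1.
(40890, 47 / ℚ) ramifies at {3, 5, 29, 47}: a division algebra.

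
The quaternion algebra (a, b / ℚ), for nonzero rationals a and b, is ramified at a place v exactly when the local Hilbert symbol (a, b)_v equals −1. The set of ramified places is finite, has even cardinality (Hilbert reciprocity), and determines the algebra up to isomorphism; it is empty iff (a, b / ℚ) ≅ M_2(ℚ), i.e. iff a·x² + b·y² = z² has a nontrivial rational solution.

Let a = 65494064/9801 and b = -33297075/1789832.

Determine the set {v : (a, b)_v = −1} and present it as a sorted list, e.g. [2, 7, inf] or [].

Mod squares: a ≡ 11339, b ≡ -406. Check v ∈ {∞, 2, 3, 5, 7, 11, 17, 19, 23, 29, 43}.
v=11: a=11^-2·(≡5), b=11^-2·(≡3) mod 11; (5|11)=+1, (3|11)=+1; (−1)^{-2·-2·5}·(+1)^-2·(+1)^-2 = +1.
v=19: a=19^2·(≡15), b=19^0·(≡2) mod 19; (15|19)=-1, (2|19)=-1; (−1)^{2·0·9}·(-1)^0·(-1)^2 = +1.
v=29: a=29^1·(≡17), b=29^1·(≡8) mod 29; (17|29)=-1, (8|29)=-1; (−1)^{1·1·14}·(-1)^1·(-1)^1 = +1.
v=3: a=3^-4·(≡2), b=3^8·(≡2) mod 3; (2|3)=-1, (2|3)=-1; (−1)^{-4·8·1}·(-1)^8·(-1)^-4 = +1.
v=2: v_2(a)=4, v_2(b)=-3; units ≡ 3, 5 (mod 8); ε·ε+αω+βω = 1·0+4·1+-3·1 ≡ 1  ⇒  (a,b)_2 = -1.
v=5: a=5^0·(≡4), b=5^2·(≡1) mod 5; (4|5)=+1, (1|5)=+1; (−1)^{0·2·2}·(+1)^2·(+1)^0 = +1.
v=∞: 11339 > 0 and -406 < 0  ⇒  (a,b)_∞ = +1.
v=17: a=17^1·(≡2), b=17^0·(≡15) mod 17; (2|17)=+1, (15|17)=+1; (−1)^{1·0·8}·(+1)^0·(+1)^1 = +1.
v=7: a=7^0·(≡6), b=7^1·(≡3) mod 7; (6|7)=-1, (3|7)=-1; (−1)^{0·1·3}·(-1)^1·(-1)^0 = -1.
v=23: a=23^1·(≡10), b=23^0·(≡18) mod 23; (10|23)=-1, (18|23)=+1; (−1)^{1·0·11}·(-1)^0·(+1)^1 = +1.
v=43: a=43^0·(≡32), b=43^-2·(≡36) mod 43; (32|43)=-1, (36|43)=+1; (−1)^{0·-2·21}·(-1)^-2·(+1)^0 = +1.
Ram(11339, -406) = {2, 7}; no ℚ_2-point on the conic.

[2, 7]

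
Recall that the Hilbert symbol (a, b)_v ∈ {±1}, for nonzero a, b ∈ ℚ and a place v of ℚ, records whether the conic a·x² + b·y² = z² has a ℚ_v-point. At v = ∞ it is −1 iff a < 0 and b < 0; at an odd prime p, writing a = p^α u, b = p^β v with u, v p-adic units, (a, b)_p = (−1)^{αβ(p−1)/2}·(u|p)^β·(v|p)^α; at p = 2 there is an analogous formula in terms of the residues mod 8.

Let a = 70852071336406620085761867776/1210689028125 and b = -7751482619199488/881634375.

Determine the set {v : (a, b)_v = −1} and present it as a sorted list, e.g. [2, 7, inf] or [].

[2, 43]

Mod squares: a ≡ 3655, b ≡ -69445. Check v ∈ {∞, 2, 3, 5, 13, 17, 19, 23, 43}.
v=17: a=17^3·(≡6), b=17^1·(≡3) mod 17; (6|17)=-1, (3|17)=-1; (−1)^{3·1·8}·(-1)^1·(-1)^3 = +1.
v=3: a=3^-18·(≡1), b=3^-8·(≡2) mod 3; (1|3)=+1, (2|3)=-1; (−1)^{-18·-8·1}·(+1)^-8·(-1)^-18 = +1.
v=43: a=43^3·(≡34), b=43^-1·(≡29) mod 43; (34|43)=-1, (29|43)=-1; (−1)^{3·-1·21}·(-1)^-1·(-1)^3 = -1.
v=19: a=19^2·(≡9), b=19^1·(≡13) mod 19; (9|19)=+1, (13|19)=-1; (−1)^{2·1·9}·(+1)^1·(-1)^2 = +1.
v=2: v_2(a)=44, v_2(b)=28; units ≡ 7, 3 (mod 8); ε·ε+αω+βω = 1·1+44·1+28·0 ≡ 1  ⇒  (a,b)_2 = -1.
v=5: a=5^-5·(≡4), b=5^-5·(≡4) mod 5; (4|5)=+1, (4|5)=+1; (−1)^{-5·-5·2}·(+1)^-5·(+1)^-5 = +1.
v=13: a=13^4·(≡5), b=13^2·(≡12) mod 13; (5|13)=-1, (12|13)=+1; (−1)^{4·2·6}·(-1)^2·(+1)^4 = +1.
v=∞: 3655 > 0 and -69445 < 0  ⇒  (a,b)_∞ = +1.
v=23: a=23^0·(≡20), b=23^2·(≡5) mod 23; (20|23)=-1, (5|23)=-1; (−1)^{0·2·11}·(-1)^2·(-1)^0 = +1.
Ram(3655, -69445) = {2, 43}; no ℚ_2-point on the conic.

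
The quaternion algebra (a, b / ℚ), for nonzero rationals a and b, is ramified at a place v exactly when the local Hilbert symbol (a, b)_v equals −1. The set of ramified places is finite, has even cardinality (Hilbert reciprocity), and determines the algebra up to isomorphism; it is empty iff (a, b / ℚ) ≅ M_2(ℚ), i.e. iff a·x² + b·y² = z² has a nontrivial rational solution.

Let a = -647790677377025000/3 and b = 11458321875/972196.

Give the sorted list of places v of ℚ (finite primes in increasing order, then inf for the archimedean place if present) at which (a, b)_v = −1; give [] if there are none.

[2, 3, 5, 13, 29, 37]

(a, b) ≡ (-2454270, 16835) mod (ℚ^×)²; places V = {2, 3, 5, 7, 11, 13, 17, 29, 31, 37, ∞}.
(a,b)_2: α=3, β=-2; u≡1, v≡3 (mod 8); ε(u)ε(v)=0·1, αω(v)=3·1, βω(u)=-2·0; sum ≡ 1  ⇒  -1.
(a,b)_3: α=-1, u≡1; β=2, v≡2 (mod 3); (1|3)=+1, (2|3)=-1; sign (−1)^0·+1^2·-1^-1 = -1.
(a,b)_37: α=4, u≡20; β=1, v≡7 (mod 37); (20|37)=-1, (7|37)=+1; sign (−1)^0·-1^1·+1^4 = -1.
(a,b)_31: α=1, u≡18; β=0, v≡8 (mod 31); (18|31)=+1, (8|31)=+1; sign (−1)^0·+1^0·+1^1 = +1.
(a,b)_∞: sgn(-2454270)=−, sgn(16835)=+, so +1.
(a,b)_5: α=5, u≡4; β=5, v≡3 (mod 5); (4|5)=+1, (3|5)=-1; sign (−1)^0·+1^5·-1^5 = -1.
(a,b)_29: α=1, u≡3; β=-2, v≡26 (mod 29); (3|29)=-1, (26|29)=-1; sign (−1)^0·-1^-2·-1^1 = -1.
(a,b)_17: α=0, u≡7; β=-2, v≡10 (mod 17); (7|17)=-1, (10|17)=-1; sign (−1)^0·-1^-2·-1^0 = +1.
(a,b)_11: α=0, u≡2; β=2, v≡4 (mod 11); (2|11)=-1, (4|11)=+1; sign (−1)^0·-1^2·+1^0 = +1.
(a,b)_7: α=1, u≡6; β=1, v≡4 (mod 7); (6|7)=-1, (4|7)=+1; sign (−1)^1·-1^1·+1^1 = +1.
(a,b)_13: α=3, u≡12; β=1, v≡7 (mod 13); (12|13)=+1, (7|13)=-1; sign (−1)^0·+1^1·-1^3 = -1.
(-2454270, 16835 / ℚ) ramifies at {2, 3, 5, 13, 29, 37}: a division algebra.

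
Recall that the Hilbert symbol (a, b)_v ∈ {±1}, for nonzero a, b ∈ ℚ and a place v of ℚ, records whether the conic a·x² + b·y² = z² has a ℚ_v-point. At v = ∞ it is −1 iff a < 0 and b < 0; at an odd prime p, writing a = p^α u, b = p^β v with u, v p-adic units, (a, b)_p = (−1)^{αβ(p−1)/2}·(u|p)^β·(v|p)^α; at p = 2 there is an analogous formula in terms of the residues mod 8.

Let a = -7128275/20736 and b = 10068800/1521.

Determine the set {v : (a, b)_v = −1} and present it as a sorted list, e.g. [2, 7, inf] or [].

Mod squares: a ≡ -11, b ≡ 6293. Check v ∈ {∞, 2, 3, 5, 7, 11, 13, 23, 29, 31}.
v=7: a=7^2·(≡3), b=7^1·(≡6) mod 7; (3|7)=-1, (6|7)=-1; (−1)^{2·1·3}·(-1)^1·(-1)^2 = -1.
v=29: a=29^0·(≡12), b=29^1·(≡21) mod 29; (12|29)=-1, (21|29)=-1; (−1)^{0·1·14}·(-1)^1·(-1)^0 = -1.
v=11: a=11^1·(≡7), b=11^0·(≡9) mod 11; (7|11)=-1, (9|11)=+1; (−1)^{1·0·5}·(-1)^0·(+1)^1 = +1.
v=2: v_2(a)=-8, v_2(b)=6; units ≡ 5, 5 (mod 8); ε·ε+αω+βω = 0·0+-8·1+6·1 ≡ 0  ⇒  (a,b)_2 = +1.
v=31: a=31^0·(≡14), b=31^1·(≡22) mod 31; (14|31)=+1, (22|31)=-1; (−1)^{0·1·15}·(+1)^1·(-1)^0 = +1.
v=5: a=5^2·(≡4), b=5^2·(≡2) mod 5; (4|5)=+1, (2|5)=-1; (−1)^{2·2·2}·(+1)^2·(-1)^2 = +1.
v=13: a=13^0·(≡2), b=13^-2·(≡3) mod 13; (2|13)=-1, (3|13)=+1; (−1)^{0·-2·6}·(-1)^-2·(+1)^0 = +1.
v=∞: -11 < 0 and 6293 > 0  ⇒  (a,b)_∞ = +1.
v=23: a=23^2·(≡2), b=23^0·(≡7) mod 23; (2|23)=+1, (7|23)=-1; (−1)^{2·0·11}·(+1)^0·(-1)^2 = +1.
v=3: a=3^-4·(≡1), b=3^-2·(≡2) mod 3; (1|3)=+1, (2|3)=-1; (−1)^{-4·-2·1}·(+1)^-2·(-1)^-4 = +1.
(-11, 6293 / ℚ) ramifies at {7, 29}: a division algebra.

[7, 29]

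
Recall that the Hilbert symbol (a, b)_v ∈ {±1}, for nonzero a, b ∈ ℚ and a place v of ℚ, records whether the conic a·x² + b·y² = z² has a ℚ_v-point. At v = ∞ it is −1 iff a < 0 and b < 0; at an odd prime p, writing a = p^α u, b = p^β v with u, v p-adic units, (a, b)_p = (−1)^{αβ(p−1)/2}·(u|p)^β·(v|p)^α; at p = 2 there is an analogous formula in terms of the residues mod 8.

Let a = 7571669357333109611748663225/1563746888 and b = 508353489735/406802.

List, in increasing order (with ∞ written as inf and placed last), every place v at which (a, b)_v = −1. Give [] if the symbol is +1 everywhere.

Mod squares: a ≡ 9282, b ≡ 30. Check v ∈ {∞, 2, 3, 5, 7, 11, 13, 17, 23, 31, 41}.
v=13: a=13^7·(≡9), b=13^2·(≡1) mod 13; (9|13)=+1, (1|13)=+1; (−1)^{7·2·6}·(+1)^2·(+1)^7 = +1.
v=7: a=7^7·(≡5), b=7^4·(≡1) mod 7; (5|7)=-1, (1|7)=+1; (−1)^{7·4·3}·(-1)^4·(+1)^7 = +1.
v=∞: 9282 > 0 and 30 > 0  ⇒  (a,b)_∞ = +1.
v=41: a=41^-2·(≡5), b=41^-2·(≡38) mod 41; (5|41)=+1, (38|41)=-1; (−1)^{-2·-2·20}·(+1)^-2·(-1)^-2 = +1.
v=23: a=23^2·(≡8), b=23^0·(≡15) mod 23; (8|23)=+1, (15|23)=-1; (−1)^{2·0·11}·(+1)^0·(-1)^2 = +1.
v=3: a=3^3·(≡1), b=3^1·(≡1) mod 3; (1|3)=+1, (1|3)=+1; (−1)^{3·1·1}·(+1)^1·(+1)^3 = -1.
v=17: a=17^7·(≡13), b=17^4·(≡16) mod 17; (13|17)=+1, (16|17)=+1; (−1)^{7·4·8}·(+1)^4·(+1)^7 = +1.
v=2: v_2(a)=-3, v_2(b)=-1; units ≡ 1, 7 (mod 8); ε·ε+αω+βω = 0·1+-3·0+-1·0 ≡ 0  ⇒  (a,b)_2 = +1.
v=31: a=31^-2·(≡27), b=31^0·(≡6) mod 31; (27|31)=-1, (6|31)=-1; (−1)^{-2·0·15}·(-1)^0·(-1)^-2 = +1.
v=11: a=11^-2·(≡1), b=11^-2·(≡2) mod 11; (1|11)=+1, (2|11)=-1; (−1)^{-2·-2·5}·(+1)^-2·(-1)^-2 = +1.
v=5: a=5^2·(≡3), b=5^1·(≡1) mod 5; (3|5)=-1, (1|5)=+1; (−1)^{2·1·2}·(-1)^1·(+1)^2 = -1.
|Ram(9282, 30)| = 2, even; anisotropic at {3, 5}.

[3, 5]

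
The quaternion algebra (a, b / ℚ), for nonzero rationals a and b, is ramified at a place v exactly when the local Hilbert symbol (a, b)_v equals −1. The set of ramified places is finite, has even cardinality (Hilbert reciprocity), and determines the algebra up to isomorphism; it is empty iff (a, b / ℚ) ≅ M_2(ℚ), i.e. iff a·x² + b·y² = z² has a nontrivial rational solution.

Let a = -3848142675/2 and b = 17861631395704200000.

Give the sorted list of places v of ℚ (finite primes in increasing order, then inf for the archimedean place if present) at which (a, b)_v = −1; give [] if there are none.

[2, 3, 13, 19]

(a, b) ≡ (-6, 107445) mod (ℚ^×)²; places V = {2, 3, 5, 13, 19, 29, ∞}.
(a,b)_∞: sgn(-6)=−, sgn(107445)=+, so +1.
(a,b)_2: α=-1, β=6; u≡5, v≡5 (mod 8); ε(u)ε(v)=0·0, αω(v)=-1·1, βω(u)=6·1; sum ≡ 1  ⇒  -1.
(a,b)_5: α=2, u≡4; β=5, v≡4 (mod 5); (4|5)=+1, (4|5)=+1; sign (−1)^0·+1^5·+1^2 = +1.
(a,b)_3: α=1, u≡1; β=5, v≡1 (mod 3); (1|3)=+1, (1|3)=+1; sign (−1)^1·+1^5·+1^1 = -1.
(a,b)_29: α=2, u≡16; β=3, v≡22 (mod 29); (16|29)=+1, (22|29)=+1; sign (−1)^0·+1^3·+1^2 = +1.
(a,b)_19: α=2, u≡14; β=3, v≡2 (mod 19); (14|19)=-1, (2|19)=-1; sign (−1)^0·-1^3·-1^2 = -1.
(a,b)_13: α=2, u≡5; β=3, v≡4 (mod 13); (5|13)=-1, (4|13)=+1; sign (−1)^0·-1^3·+1^2 = -1.
(-6, 107445 / ℚ) ramifies at {2, 3, 13, 19}: a division algebra.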